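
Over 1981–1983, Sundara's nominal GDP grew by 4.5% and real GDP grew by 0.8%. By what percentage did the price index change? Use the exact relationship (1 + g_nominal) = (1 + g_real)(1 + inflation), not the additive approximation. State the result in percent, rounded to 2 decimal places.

(1 + g_nom) = (1 + g_real)(1 + π), so π = 1.0450 / 1.0080 − 1 = 0.03671.

3.67%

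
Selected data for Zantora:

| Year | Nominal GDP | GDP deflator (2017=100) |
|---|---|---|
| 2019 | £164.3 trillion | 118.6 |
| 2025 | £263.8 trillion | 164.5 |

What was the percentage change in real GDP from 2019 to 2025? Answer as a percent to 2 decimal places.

Deflate each year: 2019 → 164.3/1.186 = 138.53; 2025 → 263.8/1.645 = 160.36.
So real GDP changed by 160.36/138.53 − 1 = 0.1576, i.e. 15.76%.

15.76%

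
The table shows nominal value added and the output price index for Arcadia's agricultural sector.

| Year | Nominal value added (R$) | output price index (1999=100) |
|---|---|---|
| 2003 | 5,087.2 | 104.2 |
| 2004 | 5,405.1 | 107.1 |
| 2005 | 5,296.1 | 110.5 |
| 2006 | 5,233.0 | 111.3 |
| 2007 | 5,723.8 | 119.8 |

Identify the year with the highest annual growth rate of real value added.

2004: real = 5405.1/1.071 = 5046.78; growth vs 2003 (4882.15) = 3.37%.
2005: real = 5296.1/1.105 = 4792.85; growth vs 2004 (5046.78) = -5.03%.
2006: real = 5233.0/1.113 = 4701.71; growth vs 2005 (4792.85) = -1.90%.
2007: real = 5723.8/1.198 = 4777.80; growth vs 2006 (4701.71) = 1.62%.

2004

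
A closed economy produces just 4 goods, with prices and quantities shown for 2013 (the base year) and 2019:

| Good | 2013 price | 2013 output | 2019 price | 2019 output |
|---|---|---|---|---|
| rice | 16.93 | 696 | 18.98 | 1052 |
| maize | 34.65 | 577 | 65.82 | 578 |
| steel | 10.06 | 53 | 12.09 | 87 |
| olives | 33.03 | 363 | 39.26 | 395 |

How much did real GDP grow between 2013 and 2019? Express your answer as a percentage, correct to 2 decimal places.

Real GDP 2013 = Nominal GDP 2013 = 16.93·696 + 34.65·577 + 10.06·53 + 33.03·363 = 44299.40.
Real GDP 2019 (at 2013 prices) = 16.93·1052 + 34.65·578 + 10.06·87 + 33.03·395 = 51760.13.
Real growth = 51760.13/44299.40 − 1 = 0.1684.

16.84%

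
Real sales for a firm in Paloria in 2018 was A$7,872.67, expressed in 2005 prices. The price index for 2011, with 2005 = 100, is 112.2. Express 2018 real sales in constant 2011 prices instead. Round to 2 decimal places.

A$8,833.14

Real sales in 2011 prices = Real sales in 2005 prices × (P_2011/P_2005) = 7872.67 × 1.122 = 8833.14.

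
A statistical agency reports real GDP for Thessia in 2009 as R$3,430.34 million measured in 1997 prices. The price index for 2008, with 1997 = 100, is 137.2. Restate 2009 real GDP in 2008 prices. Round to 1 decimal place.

Real GDP in 2008 prices = Real GDP in 1997 prices × (P_2008/P_1997) = 3430.34 × 1.372 = 4706.43.

R$4,706.4 million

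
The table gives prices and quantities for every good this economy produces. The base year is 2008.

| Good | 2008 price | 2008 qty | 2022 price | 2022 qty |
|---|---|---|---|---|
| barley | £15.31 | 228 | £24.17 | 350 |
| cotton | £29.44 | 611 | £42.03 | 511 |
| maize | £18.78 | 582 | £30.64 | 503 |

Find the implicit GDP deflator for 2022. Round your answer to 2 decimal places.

151.93

Nominal GDP 2022 = 24.17·350 + 42.03·511 + 30.64·503 = 45348.75.
Real GDP 2022 (at 2008 prices) = 15.31·350 + 29.44·511 + 18.78·503 = 29848.68.
Deflator = Nominal/Real × 100 = 45348.75/29848.68 × 100 = 151.929.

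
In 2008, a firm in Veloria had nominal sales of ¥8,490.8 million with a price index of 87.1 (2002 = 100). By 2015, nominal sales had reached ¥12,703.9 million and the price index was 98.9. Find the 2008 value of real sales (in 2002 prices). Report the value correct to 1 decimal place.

¥9,748.3 million

Real sales = Nominal / (price index/100) = 8490.8 / 0.871 = 9748.34.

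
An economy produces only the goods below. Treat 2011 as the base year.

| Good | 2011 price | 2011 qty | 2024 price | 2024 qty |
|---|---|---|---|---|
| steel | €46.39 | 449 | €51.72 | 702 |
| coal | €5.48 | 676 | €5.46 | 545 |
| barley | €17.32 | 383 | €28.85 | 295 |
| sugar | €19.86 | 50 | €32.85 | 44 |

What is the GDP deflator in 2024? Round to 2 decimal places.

118.55

Nominal GDP 2024 = 51.72·702 + 5.46·545 + 28.85·295 + 32.85·44 = 49239.29.
Real GDP 2024 (at 2011 prices) = 46.39·702 + 5.48·545 + 17.32·295 + 19.86·44 = 41535.62.
Deflator = Nominal/Real × 100 = 49239.29/41535.62 × 100 = 118.547.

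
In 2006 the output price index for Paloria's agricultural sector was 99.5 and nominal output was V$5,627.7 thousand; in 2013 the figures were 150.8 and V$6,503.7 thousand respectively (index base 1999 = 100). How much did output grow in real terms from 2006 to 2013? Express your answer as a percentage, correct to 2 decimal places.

Real output 2006 = 5627.7 / 0.995 = 5655.98.
Real output 2013 = 6503.7 / 1.508 = 4312.80.
Real growth = 4312.80 / 5655.98 − 1 = -0.2375.

-23.75%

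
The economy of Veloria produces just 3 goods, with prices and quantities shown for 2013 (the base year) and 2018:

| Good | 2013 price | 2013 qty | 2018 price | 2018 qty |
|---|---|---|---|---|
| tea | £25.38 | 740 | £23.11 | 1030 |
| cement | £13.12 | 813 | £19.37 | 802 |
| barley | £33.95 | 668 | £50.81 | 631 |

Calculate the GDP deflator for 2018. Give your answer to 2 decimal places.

Nominal GDP 2018 = 23.11·1030 + 19.37·802 + 50.81·631 = 71399.15.
Real GDP 2018 (at 2013 prices) = 25.38·1030 + 13.12·802 + 33.95·631 = 58086.09.
Deflator = Nominal/Real × 100 = 71399.15/58086.09 × 100 = 122.920.

122.92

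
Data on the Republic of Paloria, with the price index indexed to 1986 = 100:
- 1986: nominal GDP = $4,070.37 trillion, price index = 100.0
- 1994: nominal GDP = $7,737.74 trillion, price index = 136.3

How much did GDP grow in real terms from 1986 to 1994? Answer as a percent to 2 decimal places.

Deflate each year: 1986 → 4070.37/1.000 = 4070.37; 1994 → 7737.74/1.363 = 5676.99.
So real GDP changed by 5676.99/4070.37 − 1 = 0.3947, i.e. 39.47%.

39.47%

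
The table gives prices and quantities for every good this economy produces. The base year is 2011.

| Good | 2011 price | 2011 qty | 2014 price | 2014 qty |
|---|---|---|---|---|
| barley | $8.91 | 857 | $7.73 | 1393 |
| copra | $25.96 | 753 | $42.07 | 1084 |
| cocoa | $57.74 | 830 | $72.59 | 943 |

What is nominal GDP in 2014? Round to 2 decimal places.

Nominal GDP 2014 = Σ (p_2014 × q_2014) = 7.73·1393 + 42.07·1084 + 72.59·943 = 124824.14.

$124824.14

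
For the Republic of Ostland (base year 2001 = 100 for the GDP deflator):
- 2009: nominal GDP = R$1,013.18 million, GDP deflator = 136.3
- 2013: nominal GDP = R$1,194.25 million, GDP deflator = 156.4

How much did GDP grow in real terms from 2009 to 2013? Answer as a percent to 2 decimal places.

2.72%

Deflate each year: 2009 → 1013.18/1.363 = 743.35; 2013 → 1194.25/1.564 = 763.59.
So real GDP changed by 763.59/743.35 − 1 = 0.0272, i.e. 2.72%.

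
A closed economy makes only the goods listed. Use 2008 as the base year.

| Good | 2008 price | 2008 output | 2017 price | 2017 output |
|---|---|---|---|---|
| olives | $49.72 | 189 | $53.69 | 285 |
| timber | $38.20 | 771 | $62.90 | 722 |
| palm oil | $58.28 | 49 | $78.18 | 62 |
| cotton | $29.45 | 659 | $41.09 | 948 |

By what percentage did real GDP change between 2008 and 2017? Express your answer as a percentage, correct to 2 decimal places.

19.91%

Real GDP 2008 = Nominal GDP 2008 = 49.72·189 + 38.20·771 + 58.28·49 + 29.45·659 = 61112.55.
Real GDP 2017 (at 2008 prices) = 49.72·285 + 38.20·722 + 58.28·62 + 29.45·948 = 73282.56.
Real growth = 73282.56/61112.55 − 1 = 0.1991.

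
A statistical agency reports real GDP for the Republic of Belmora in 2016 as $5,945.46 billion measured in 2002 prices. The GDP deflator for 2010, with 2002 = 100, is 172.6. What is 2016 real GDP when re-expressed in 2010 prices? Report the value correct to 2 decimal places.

$10,261.86 billion

Real GDP in 2010 prices = Real GDP in 2002 prices × (P_2010/P_2002) = 5945.46 × 1.726 = 10261.86.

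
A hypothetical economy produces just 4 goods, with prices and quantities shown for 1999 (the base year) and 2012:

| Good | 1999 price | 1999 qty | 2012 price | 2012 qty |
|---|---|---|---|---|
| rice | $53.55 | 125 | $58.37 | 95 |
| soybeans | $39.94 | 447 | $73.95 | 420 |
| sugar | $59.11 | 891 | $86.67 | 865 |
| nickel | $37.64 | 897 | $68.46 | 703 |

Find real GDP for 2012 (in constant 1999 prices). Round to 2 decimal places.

Real GDP 2012 = Σ (p_1999 × q_2012) = 53.55·95 + 39.94·420 + 59.11·865 + 37.64·703 = 99453.12.

$99453.12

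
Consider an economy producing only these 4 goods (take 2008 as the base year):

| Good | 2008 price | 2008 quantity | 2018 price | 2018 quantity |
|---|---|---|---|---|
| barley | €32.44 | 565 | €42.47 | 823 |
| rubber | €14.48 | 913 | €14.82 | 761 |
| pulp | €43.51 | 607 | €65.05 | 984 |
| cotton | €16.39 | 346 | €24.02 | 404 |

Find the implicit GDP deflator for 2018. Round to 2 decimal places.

Nominal GDP 2018 = 42.47·823 + 14.82·761 + 65.05·984 + 24.02·404 = 119944.11.
Real GDP 2018 (at 2008 prices) = 32.44·823 + 14.48·761 + 43.51·984 + 16.39·404 = 87152.80.
Deflator = Nominal/Real × 100 = 119944.11/87152.80 × 100 = 137.625.

137.63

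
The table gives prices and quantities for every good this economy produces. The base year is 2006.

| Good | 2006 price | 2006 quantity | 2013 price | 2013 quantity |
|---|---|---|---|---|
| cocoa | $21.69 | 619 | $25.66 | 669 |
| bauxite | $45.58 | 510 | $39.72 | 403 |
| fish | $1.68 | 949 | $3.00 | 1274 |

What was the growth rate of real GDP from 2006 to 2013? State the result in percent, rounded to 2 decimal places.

-8.48%

Real GDP 2006 = Nominal GDP 2006 = 21.69·619 + 45.58·510 + 1.68·949 = 38266.23.
Real GDP 2013 (at 2006 prices) = 21.69·669 + 45.58·403 + 1.68·1274 = 35019.67.
Real growth = 35019.67/38266.23 − 1 = -0.0848.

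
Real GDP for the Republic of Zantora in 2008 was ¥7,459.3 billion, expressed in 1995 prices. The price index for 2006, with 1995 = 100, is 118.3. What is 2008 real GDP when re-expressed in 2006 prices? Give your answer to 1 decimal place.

¥8,824.4 billion

Real GDP in 2006 prices = Real GDP in 1995 prices × (P_2006/P_1995) = 7459.3 × 1.183 = 8824.35.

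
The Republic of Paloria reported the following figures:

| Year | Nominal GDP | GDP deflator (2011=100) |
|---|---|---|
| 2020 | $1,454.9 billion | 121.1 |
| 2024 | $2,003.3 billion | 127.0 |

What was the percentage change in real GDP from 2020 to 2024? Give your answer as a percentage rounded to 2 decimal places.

Deflate each year: 2020 → 1454.9/1.211 = 1201.40; 2024 → 2003.3/1.270 = 1577.40.
So real GDP changed by 1577.40/1201.40 − 1 = 0.3130, i.e. 31.30%.

31.30%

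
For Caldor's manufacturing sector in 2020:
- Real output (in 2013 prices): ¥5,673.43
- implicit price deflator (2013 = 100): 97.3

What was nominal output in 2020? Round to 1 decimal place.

Nominal output = Real × (implicit price deflator/100) = 5673.43 × 0.973 = 5520.25.

¥5,520.2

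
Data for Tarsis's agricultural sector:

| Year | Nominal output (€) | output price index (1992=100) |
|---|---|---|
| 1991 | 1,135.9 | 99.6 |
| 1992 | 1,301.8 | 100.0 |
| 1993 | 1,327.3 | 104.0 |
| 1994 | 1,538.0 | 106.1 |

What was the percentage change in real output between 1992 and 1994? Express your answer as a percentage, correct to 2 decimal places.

Real output 1992 = 1301.8/1.000 = 1301.80.
Real output 1994 = 1538.0/1.061 = 1449.58.
Change = 1449.58/1301.80 − 1 = 0.1135.

11.35%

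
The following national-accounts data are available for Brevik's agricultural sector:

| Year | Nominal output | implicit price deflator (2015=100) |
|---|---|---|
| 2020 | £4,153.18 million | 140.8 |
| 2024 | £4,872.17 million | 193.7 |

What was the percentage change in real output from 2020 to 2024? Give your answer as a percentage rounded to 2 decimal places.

-14.73%

Deflate each year: 2020 → 4153.18/1.408 = 2949.70; 2024 → 4872.17/1.937 = 2515.32.
So real output changed by 2515.32/2949.70 − 1 = -0.1473, i.e. -14.73%.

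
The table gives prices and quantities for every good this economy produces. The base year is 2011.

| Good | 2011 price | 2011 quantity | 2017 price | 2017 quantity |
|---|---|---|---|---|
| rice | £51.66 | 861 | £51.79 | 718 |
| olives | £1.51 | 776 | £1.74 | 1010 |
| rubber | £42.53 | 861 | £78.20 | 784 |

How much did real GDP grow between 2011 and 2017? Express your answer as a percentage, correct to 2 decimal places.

-12.53%

Real GDP 2011 = Nominal GDP 2011 = 51.66·861 + 1.51·776 + 42.53·861 = 82269.35.
Real GDP 2017 (at 2011 prices) = 51.66·718 + 1.51·1010 + 42.53·784 = 71960.50.
Real growth = 71960.50/82269.35 − 1 = -0.1253.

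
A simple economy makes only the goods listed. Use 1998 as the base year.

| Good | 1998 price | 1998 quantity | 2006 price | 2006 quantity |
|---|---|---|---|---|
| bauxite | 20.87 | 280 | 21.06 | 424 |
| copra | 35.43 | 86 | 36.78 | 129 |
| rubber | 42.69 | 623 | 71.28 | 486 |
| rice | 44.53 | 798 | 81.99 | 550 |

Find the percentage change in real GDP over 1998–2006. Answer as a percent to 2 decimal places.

-17.41%

Real GDP 1998 = Nominal GDP 1998 = 20.87·280 + 35.43·86 + 42.69·623 + 44.53·798 = 71021.39.
Real GDP 2006 (at 1998 prices) = 20.87·424 + 35.43·129 + 42.69·486 + 44.53·550 = 58658.19.
Real growth = 58658.19/71021.39 − 1 = -0.1741.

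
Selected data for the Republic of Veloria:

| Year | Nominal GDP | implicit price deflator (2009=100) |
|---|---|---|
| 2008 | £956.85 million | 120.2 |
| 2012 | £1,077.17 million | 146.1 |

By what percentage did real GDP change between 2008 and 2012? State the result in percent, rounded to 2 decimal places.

-7.38%

Real GDP 2008 = 956.85 / 1.202 = 796.05.
Real GDP 2012 = 1077.17 / 1.461 = 737.28.
Real growth = 737.28 / 796.05 − 1 = -0.0738.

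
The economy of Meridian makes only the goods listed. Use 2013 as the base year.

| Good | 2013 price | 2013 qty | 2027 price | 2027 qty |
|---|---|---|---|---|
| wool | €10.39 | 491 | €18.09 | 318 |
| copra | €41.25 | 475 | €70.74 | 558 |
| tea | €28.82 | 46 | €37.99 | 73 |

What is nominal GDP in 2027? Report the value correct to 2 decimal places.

€47998.81

Nominal GDP 2027 = Σ (p_2027 × q_2027) = 18.09·318 + 70.74·558 + 37.99·73 = 47998.81.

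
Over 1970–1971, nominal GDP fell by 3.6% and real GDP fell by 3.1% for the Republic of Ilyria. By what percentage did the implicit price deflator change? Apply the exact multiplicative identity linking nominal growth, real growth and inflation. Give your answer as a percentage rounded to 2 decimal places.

-0.52%

(1 + g_nom) = (1 + g_real)(1 + π), so π = 0.9640 / 0.9690 − 1 = -0.00516.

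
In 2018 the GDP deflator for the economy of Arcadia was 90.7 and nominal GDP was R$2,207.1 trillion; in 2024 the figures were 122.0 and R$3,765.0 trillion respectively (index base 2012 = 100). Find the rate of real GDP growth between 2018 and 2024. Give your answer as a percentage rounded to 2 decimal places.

Real GDP 2018 = 2207.1 / 0.907 = 2433.41.
Real GDP 2024 = 3765.0 / 1.220 = 3086.07.
Real growth = 3086.07 / 2433.41 − 1 = 0.2682.

26.82%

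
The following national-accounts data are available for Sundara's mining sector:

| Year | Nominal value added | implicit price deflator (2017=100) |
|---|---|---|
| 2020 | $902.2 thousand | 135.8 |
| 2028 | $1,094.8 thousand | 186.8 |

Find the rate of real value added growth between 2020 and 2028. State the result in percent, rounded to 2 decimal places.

Deflate each year: 2020 → 902.2/1.358 = 664.36; 2028 → 1094.8/1.868 = 586.08.
So real value added changed by 586.08/664.36 − 1 = -0.1178, i.e. -11.78%.

-11.78%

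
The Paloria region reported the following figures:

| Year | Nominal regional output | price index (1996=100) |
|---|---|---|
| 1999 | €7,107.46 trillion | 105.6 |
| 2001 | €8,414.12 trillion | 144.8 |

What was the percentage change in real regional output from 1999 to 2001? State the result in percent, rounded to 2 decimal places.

Deflate each year: 1999 → 7107.46/1.056 = 6730.55; 2001 → 8414.12/1.448 = 5810.86.
So real regional output changed by 5810.86/6730.55 − 1 = -0.1366, i.e. -13.66%.

-13.66%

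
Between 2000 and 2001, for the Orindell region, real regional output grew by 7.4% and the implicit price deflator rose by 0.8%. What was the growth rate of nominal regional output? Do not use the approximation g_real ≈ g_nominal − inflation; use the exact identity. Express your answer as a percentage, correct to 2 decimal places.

(1 + g_nom) = (1 + g_real)(1 + π) = 1.0740 × 1.0080 = 1.08259.

8.26%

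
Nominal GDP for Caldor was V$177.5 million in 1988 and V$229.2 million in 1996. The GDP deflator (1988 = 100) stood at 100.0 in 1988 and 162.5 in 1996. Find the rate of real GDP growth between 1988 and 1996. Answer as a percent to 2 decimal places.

Deflate each year: 1988 → 177.5/1.000 = 177.50; 1996 → 229.2/1.625 = 141.05.
So real GDP changed by 141.05/177.50 − 1 = -0.2054, i.e. -20.54%.

-20.54%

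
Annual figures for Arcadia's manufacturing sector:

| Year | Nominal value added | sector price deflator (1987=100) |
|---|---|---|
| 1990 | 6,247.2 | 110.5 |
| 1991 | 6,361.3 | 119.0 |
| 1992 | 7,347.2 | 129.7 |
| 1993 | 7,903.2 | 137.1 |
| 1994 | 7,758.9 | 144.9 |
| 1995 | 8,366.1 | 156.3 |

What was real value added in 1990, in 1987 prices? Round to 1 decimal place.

5,653.6

Real value added 1990 = 6247.2 / 1.105 = 5653.57.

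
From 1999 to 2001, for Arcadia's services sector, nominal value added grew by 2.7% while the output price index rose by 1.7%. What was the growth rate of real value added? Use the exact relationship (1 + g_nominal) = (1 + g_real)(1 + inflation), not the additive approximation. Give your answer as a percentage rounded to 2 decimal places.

(1 + g_nom) = (1 + g_real)(1 + π), so g_real = 1.0270 / 1.0170 − 1 = 0.00983.

0.98%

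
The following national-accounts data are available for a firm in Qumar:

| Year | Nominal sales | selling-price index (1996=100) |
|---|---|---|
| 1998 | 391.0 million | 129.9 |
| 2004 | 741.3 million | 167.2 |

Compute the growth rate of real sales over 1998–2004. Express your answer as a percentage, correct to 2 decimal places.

47.30%

Real sales 1998 = 391.0 / 1.299 = 301.00.
Real sales 2004 = 741.3 / 1.672 = 443.36.
Real growth = 443.36 / 301.00 − 1 = 0.4730.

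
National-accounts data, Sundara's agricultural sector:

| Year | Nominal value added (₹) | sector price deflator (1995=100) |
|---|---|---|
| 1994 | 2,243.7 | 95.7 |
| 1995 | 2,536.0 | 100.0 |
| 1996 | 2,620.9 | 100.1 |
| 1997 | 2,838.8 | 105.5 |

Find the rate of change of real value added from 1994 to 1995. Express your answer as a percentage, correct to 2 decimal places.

8.17%

Real value added 1994 = 2243.7/0.957 = 2344.51.
Real value added 1995 = 2536.0/1.000 = 2536.00.
Change = 2536.00/2344.51 − 1 = 0.0817.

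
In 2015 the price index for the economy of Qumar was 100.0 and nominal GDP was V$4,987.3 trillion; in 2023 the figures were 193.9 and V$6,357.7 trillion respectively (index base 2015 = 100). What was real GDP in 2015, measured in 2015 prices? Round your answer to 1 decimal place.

V$4,987.3 trillion

Real GDP = Nominal / (price index/100) = 4987.3 / 1.000 = 4987.30.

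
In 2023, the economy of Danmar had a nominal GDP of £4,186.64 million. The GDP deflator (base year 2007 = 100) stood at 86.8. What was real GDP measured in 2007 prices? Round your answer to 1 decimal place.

Real GDP = Nominal / (GDP deflator/100) = 4186.64 / 0.868 = 4823.32.

£4,823.3 million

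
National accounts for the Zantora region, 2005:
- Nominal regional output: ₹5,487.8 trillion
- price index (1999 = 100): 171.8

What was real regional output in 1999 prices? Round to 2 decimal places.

₹3,194.30 trillion

Real regional output = Nominal / (price index/100) = 5487.8 / 1.718 = 3194.30.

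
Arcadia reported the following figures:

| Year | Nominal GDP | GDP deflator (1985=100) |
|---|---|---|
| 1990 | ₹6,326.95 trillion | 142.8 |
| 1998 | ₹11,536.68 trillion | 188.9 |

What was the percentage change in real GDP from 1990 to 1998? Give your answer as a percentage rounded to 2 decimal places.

Real GDP 1990 = 6326.95 / 1.428 = 4430.64.
Real GDP 1998 = 11536.68 / 1.889 = 6107.29.
Real growth = 6107.29 / 4430.64 − 1 = 0.3784.

37.84%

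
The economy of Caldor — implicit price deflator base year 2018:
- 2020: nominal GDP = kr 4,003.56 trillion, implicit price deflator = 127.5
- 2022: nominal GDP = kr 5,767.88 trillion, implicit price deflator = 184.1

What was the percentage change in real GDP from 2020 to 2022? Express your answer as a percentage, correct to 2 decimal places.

-0.22%

Deflate each year: 2020 → 4003.56/1.275 = 3140.05; 2022 → 5767.88/1.841 = 3133.01.
So real GDP changed by 3133.01/3140.05 − 1 = -0.0022, i.e. -0.22%.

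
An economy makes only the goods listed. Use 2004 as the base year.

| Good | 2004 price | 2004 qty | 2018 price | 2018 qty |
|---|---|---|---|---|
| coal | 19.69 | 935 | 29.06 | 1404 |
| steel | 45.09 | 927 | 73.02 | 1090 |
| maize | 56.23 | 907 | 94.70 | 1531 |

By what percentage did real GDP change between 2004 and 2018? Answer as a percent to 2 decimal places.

Real GDP 2004 = Nominal GDP 2004 = 19.69·935 + 45.09·927 + 56.23·907 = 111209.19.
Real GDP 2018 (at 2004 prices) = 19.69·1404 + 45.09·1090 + 56.23·1531 = 162880.99.
Real growth = 162880.99/111209.19 − 1 = 0.4646.

46.46%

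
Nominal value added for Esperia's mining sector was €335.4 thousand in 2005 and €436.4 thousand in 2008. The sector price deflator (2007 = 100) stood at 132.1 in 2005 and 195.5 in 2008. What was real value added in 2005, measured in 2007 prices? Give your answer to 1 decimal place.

€253.9 thousand

Real value added = Nominal / (sector price deflator/100) = 335.4 / 1.321 = 253.90.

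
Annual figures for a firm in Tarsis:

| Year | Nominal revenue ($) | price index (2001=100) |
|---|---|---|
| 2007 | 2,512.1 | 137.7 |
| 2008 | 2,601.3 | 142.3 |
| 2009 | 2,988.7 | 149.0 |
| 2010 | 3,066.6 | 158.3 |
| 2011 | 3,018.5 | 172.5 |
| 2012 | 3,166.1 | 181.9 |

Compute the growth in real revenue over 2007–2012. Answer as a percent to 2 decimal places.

Real revenue 2007 = 2512.1/1.377 = 1824.33.
Real revenue 2012 = 3166.1/1.819 = 1740.57.
Change = 1740.57/1824.33 − 1 = -0.0459.

-4.59%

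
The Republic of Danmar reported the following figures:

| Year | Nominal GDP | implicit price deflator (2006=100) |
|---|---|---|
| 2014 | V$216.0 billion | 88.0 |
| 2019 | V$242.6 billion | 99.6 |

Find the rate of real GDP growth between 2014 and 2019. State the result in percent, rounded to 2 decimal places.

Deflate each year: 2014 → 216.0/0.880 = 245.45; 2019 → 242.6/0.996 = 243.57.
So real GDP changed by 243.57/245.45 − 1 = -0.0077, i.e. -0.77%.

-0.77%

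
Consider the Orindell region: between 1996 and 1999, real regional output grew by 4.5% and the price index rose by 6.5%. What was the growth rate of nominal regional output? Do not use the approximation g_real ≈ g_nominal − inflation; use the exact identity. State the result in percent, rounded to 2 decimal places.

(1 + g_nom) = (1 + g_real)(1 + π) = 1.0450 × 1.0650 = 1.11293.

11.29%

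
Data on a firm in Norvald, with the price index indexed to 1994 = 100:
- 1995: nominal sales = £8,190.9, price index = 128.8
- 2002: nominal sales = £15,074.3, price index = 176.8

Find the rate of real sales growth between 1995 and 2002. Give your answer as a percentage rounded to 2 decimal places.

34.07%

Real sales 1995 = 8190.9 / 1.288 = 6359.39.
Real sales 2002 = 15074.3 / 1.768 = 8526.19.
Real growth = 8526.19 / 6359.39 − 1 = 0.3407.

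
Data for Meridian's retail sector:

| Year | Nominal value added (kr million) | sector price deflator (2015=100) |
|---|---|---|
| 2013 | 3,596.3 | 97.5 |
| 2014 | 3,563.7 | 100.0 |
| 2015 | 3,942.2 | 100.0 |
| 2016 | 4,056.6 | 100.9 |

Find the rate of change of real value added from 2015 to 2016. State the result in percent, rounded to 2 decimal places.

Real value added 2015 = 3942.2/1.000 = 3942.20.
Real value added 2016 = 4056.6/1.009 = 4020.42.
Change = 4020.42/3942.20 − 1 = 0.0198.

1.98%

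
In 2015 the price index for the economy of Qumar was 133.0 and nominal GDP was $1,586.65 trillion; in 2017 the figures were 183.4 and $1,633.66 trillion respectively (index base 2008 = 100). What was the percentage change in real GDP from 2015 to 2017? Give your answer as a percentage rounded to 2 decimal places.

-25.33%

Real GDP 2015 = 1586.65 / 1.330 = 1192.97.
Real GDP 2017 = 1633.66 / 1.834 = 890.76.
Real growth = 890.76 / 1192.97 − 1 = -0.2533.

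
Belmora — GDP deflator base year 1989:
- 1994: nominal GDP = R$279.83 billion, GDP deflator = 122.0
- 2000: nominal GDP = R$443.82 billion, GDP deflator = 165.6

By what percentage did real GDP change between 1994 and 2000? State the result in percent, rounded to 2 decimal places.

16.85%

Deflate each year: 1994 → 279.83/1.220 = 229.37; 2000 → 443.82/1.656 = 268.01.
So real GDP changed by 268.01/229.37 − 1 = 0.1685, i.e. 16.85%.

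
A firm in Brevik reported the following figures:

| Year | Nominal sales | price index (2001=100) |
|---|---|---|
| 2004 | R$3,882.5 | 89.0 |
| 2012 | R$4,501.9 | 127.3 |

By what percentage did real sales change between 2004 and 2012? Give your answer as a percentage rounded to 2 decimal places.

-18.93%

Deflate each year: 2004 → 3882.5/0.890 = 4362.36; 2012 → 4501.9/1.273 = 3536.45.
So real sales changed by 3536.45/4362.36 − 1 = -0.1893, i.e. -18.93%.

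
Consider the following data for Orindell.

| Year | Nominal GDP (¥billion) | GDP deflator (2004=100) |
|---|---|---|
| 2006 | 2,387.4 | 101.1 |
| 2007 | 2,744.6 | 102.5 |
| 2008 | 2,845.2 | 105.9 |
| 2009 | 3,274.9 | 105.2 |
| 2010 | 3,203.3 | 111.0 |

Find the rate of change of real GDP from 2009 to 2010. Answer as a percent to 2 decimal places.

-7.30%

Real GDP 2009 = 3274.9/1.052 = 3113.02.
Real GDP 2010 = 3203.3/1.110 = 2885.86.
Change = 2885.86/3113.02 − 1 = -0.0730.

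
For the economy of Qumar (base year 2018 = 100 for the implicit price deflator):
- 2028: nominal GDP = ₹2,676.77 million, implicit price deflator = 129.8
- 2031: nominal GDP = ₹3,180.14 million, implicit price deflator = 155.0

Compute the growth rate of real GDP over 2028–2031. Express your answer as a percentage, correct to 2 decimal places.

Deflate each year: 2028 → 2676.77/1.298 = 2062.23; 2031 → 3180.14/1.550 = 2051.70.
So real GDP changed by 2051.70/2062.23 − 1 = -0.0051, i.e. -0.51%.

-0.51%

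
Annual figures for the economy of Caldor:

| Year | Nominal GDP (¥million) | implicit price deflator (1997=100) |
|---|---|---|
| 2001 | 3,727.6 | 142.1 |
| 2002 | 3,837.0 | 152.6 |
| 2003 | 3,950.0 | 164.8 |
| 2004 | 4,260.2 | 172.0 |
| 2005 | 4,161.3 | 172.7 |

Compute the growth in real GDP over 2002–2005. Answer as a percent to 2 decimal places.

Real GDP 2002 = 3837.0/1.526 = 2514.42.
Real GDP 2005 = 4161.3/1.727 = 2409.55.
Change = 2409.55/2514.42 − 1 = -0.0417.

-4.17%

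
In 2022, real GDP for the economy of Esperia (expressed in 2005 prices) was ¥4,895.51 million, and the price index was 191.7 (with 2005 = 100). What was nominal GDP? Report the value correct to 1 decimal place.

Nominal GDP = Real × (price index/100) = 4895.51 × 1.917 = 9384.69.

¥9,384.7 million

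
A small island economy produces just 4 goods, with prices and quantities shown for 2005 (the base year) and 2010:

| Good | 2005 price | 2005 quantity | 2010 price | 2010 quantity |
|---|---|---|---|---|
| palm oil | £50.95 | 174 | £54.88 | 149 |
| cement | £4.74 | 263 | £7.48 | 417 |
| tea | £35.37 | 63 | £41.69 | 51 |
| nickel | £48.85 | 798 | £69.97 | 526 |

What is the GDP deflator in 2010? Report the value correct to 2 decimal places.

Nominal GDP 2010 = 54.88·149 + 7.48·417 + 41.69·51 + 69.97·526 = 50226.69.
Real GDP 2010 (at 2005 prices) = 50.95·149 + 4.74·417 + 35.37·51 + 48.85·526 = 37067.10.
Deflator = Nominal/Real × 100 = 50226.69/37067.10 × 100 = 135.502.

135.50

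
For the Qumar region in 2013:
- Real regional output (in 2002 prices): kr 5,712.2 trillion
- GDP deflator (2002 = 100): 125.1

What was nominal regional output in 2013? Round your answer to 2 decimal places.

kr 7,145.96 trillion

Nominal regional output = Real × (GDP deflator/100) = 5712.2 × 1.251 = 7145.96.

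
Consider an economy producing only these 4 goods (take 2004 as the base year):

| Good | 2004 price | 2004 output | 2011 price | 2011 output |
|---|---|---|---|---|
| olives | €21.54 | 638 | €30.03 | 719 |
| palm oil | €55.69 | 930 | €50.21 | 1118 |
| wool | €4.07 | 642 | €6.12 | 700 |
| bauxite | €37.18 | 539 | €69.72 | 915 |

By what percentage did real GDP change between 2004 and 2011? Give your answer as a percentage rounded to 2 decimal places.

29.97%

Real GDP 2004 = Nominal GDP 2004 = 21.54·638 + 55.69·930 + 4.07·642 + 37.18·539 = 88187.18.
Real GDP 2011 (at 2004 prices) = 21.54·719 + 55.69·1118 + 4.07·700 + 37.18·915 = 114617.38.
Real growth = 114617.38/88187.18 − 1 = 0.2997.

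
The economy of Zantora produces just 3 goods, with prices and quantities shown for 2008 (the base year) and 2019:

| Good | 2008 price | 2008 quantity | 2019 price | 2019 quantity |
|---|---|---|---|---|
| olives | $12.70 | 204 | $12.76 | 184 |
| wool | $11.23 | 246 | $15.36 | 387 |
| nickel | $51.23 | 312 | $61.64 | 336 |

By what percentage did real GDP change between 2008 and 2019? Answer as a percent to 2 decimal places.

Real GDP 2008 = Nominal GDP 2008 = 12.70·204 + 11.23·246 + 51.23·312 = 21337.14.
Real GDP 2019 (at 2008 prices) = 12.70·184 + 11.23·387 + 51.23·336 = 23896.09.
Real growth = 23896.09/21337.14 − 1 = 0.1199.

11.99%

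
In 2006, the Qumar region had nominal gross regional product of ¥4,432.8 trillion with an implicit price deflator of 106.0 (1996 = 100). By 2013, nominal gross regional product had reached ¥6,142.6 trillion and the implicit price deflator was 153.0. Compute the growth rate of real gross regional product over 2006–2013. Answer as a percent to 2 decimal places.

Real gross regional product 2006 = 4432.8 / 1.060 = 4181.89.
Real gross regional product 2013 = 6142.6 / 1.530 = 4014.77.
Real growth = 4014.77 / 4181.89 − 1 = -0.0400.

-4.00%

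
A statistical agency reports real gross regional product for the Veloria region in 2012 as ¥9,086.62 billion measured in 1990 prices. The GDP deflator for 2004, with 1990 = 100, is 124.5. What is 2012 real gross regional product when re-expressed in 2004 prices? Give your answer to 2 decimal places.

Real gross regional product in 2004 prices = Real gross regional product in 1990 prices × (P_2004/P_1990) = 9086.62 × 1.245 = 11312.84.

¥11,312.84 billion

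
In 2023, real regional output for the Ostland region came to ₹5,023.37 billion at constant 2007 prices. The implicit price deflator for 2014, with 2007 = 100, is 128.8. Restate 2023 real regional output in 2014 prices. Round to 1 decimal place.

Real regional output in 2014 prices = Real regional output in 2007 prices × (P_2014/P_2007) = 5023.37 × 1.288 = 6470.10.

₹6,470.1 billion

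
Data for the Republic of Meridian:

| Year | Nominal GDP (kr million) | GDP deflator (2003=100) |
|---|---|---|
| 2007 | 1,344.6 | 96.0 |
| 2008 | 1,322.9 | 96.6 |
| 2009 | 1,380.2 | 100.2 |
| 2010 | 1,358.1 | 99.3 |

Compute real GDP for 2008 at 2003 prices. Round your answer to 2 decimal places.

kr 1,369.46 million

Real GDP 2008 = 1322.9 / 0.966 = 1369.46.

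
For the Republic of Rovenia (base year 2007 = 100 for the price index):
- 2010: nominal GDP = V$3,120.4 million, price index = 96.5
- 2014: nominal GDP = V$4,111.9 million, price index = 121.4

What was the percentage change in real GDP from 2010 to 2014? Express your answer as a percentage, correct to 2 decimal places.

Deflate each year: 2010 → 3120.4/0.965 = 3233.58; 2014 → 4111.9/1.214 = 3387.07.
So real GDP changed by 3387.07/3233.58 − 1 = 0.0475, i.e. 4.75%.

4.75%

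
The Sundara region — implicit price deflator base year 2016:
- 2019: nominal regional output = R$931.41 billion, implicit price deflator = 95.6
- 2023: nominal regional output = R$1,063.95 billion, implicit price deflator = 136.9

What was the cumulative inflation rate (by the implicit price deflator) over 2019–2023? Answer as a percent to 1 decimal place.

Price-level change = 136.9 / 95.6 − 1 = 0.4320.

43.2%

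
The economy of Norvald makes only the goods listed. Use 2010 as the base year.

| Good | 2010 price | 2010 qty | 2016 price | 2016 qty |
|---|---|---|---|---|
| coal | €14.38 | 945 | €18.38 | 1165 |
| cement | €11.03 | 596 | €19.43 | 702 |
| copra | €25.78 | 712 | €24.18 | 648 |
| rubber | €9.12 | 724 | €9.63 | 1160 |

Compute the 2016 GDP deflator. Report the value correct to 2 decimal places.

119.53

Nominal GDP 2016 = 18.38·1165 + 19.43·702 + 24.18·648 + 9.63·1160 = 61892.00.
Real GDP 2016 (at 2010 prices) = 14.38·1165 + 11.03·702 + 25.78·648 + 9.12·1160 = 51780.40.
Deflator = Nominal/Real × 100 = 61892.00/51780.40 × 100 = 119.528.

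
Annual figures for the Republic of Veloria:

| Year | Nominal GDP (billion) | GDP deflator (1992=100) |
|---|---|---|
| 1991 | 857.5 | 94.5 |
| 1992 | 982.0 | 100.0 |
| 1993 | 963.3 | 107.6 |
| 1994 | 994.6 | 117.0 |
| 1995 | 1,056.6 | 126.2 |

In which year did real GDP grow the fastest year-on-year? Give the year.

1992: real = 982.0/1.000 = 982.00; growth vs 1991 (907.41) = 8.22%.
1993: real = 963.3/1.076 = 895.26; growth vs 1992 (982.00) = -8.83%.
1994: real = 994.6/1.170 = 850.09; growth vs 1993 (895.26) = -5.05%.
1995: real = 1056.6/1.262 = 837.24; growth vs 1994 (850.09) = -1.51%.

1992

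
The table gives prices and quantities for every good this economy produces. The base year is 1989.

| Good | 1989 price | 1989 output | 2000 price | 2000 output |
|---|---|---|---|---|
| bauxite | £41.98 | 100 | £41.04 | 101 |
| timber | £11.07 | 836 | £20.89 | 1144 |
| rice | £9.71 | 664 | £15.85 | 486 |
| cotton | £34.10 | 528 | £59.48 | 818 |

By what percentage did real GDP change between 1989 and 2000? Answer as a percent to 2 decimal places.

Real GDP 1989 = Nominal GDP 1989 = 41.98·100 + 11.07·836 + 9.71·664 + 34.10·528 = 37904.76.
Real GDP 2000 (at 1989 prices) = 41.98·101 + 11.07·1144 + 9.71·486 + 34.10·818 = 49516.92.
Real growth = 49516.92/37904.76 − 1 = 0.3064.

30.64%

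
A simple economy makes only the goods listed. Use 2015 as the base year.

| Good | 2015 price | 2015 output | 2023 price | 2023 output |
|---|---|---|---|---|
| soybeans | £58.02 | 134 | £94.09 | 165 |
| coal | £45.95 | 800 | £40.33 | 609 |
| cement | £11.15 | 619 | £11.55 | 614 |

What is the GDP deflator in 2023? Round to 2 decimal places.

106.25

Nominal GDP 2023 = 94.09·165 + 40.33·609 + 11.55·614 = 47177.52.
Real GDP 2023 (at 2015 prices) = 58.02·165 + 45.95·609 + 11.15·614 = 44402.95.
Deflator = Nominal/Real × 100 = 47177.52/44402.95 × 100 = 106.249.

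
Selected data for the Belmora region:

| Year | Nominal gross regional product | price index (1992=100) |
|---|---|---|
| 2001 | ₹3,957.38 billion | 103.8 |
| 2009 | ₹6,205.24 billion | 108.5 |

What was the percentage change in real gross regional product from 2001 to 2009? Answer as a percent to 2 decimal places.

Deflate each year: 2001 → 3957.38/1.038 = 3812.50; 2009 → 6205.24/1.085 = 5719.12.
So real gross regional product changed by 5719.12/3812.50 − 1 = 0.5001, i.e. 50.01%.

50.01%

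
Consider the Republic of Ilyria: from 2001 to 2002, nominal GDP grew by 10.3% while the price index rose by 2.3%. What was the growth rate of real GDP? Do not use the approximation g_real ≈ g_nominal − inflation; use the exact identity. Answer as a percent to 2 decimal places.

(1 + g_nom) = (1 + g_real)(1 + π), so g_real = 1.1030 / 1.0230 − 1 = 0.07820.

7.82%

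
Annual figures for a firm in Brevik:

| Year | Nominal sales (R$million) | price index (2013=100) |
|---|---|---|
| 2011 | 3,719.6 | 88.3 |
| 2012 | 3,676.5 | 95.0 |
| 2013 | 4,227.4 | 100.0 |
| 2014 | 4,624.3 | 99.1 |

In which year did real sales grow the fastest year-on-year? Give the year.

2014

2012: real = 3676.5/0.950 = 3870.00; growth vs 2011 (4212.46) = -8.13%.
2013: real = 4227.4/1.000 = 4227.40; growth vs 2012 (3870.00) = 9.24%.
2014: real = 4624.3/0.991 = 4666.30; growth vs 2013 (4227.40) = 10.38%.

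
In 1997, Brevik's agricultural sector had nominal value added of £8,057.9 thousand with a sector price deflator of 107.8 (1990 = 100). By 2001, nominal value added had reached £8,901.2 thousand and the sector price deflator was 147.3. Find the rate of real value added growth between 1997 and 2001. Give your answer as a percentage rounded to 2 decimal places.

-19.16%

Deflate each year: 1997 → 8057.9/1.078 = 7474.86; 2001 → 8901.2/1.473 = 6042.91.
So real value added changed by 6042.91/7474.86 − 1 = -0.1916, i.e. -19.16%.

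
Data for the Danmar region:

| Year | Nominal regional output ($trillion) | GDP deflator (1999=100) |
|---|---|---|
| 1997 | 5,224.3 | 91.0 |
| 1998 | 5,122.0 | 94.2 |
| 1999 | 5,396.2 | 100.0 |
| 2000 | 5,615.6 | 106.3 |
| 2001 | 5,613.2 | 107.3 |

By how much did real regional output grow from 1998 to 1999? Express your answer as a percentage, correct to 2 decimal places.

-0.76%

Real regional output 1998 = 5122.0/0.942 = 5437.37.
Real regional output 1999 = 5396.2/1.000 = 5396.20.
Change = 5396.20/5437.37 − 1 = -0.0076.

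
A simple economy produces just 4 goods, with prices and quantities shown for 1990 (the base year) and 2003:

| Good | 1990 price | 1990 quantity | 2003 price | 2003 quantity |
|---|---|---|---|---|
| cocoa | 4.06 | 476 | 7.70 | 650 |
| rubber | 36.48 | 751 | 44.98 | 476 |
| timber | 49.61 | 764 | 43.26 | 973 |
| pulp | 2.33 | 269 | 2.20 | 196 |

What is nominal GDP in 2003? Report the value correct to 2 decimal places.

Nominal GDP 2003 = Σ (p_2003 × q_2003) = 7.70·650 + 44.98·476 + 43.26·973 + 2.20·196 = 68938.66.

68938.66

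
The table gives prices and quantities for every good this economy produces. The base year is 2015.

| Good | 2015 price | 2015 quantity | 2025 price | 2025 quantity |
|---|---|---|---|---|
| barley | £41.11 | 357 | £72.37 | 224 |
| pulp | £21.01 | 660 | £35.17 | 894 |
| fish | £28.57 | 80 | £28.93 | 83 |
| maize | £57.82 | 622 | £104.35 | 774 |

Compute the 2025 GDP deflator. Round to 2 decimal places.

Nominal GDP 2025 = 72.37·224 + 35.17·894 + 28.93·83 + 104.35·774 = 130820.95.
Real GDP 2025 (at 2015 prices) = 41.11·224 + 21.01·894 + 28.57·83 + 57.82·774 = 75115.57.
Deflator = Nominal/Real × 100 = 130820.95/75115.57 × 100 = 174.160.

174.16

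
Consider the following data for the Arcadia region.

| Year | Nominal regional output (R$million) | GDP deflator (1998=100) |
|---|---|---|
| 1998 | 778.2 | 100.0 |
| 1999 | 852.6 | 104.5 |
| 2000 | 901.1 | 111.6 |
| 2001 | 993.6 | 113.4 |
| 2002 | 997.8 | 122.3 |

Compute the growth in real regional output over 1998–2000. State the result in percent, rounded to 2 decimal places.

3.76%

Real regional output 1998 = 778.2/1.000 = 778.20.
Real regional output 2000 = 901.1/1.116 = 807.44.
Change = 807.44/778.20 − 1 = 0.0376.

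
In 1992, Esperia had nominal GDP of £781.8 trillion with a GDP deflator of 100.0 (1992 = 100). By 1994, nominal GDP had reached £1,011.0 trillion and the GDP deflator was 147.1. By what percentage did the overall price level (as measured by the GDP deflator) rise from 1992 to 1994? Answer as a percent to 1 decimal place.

Price-level change = 147.1 / 100.0 − 1 = 0.4710.

47.1%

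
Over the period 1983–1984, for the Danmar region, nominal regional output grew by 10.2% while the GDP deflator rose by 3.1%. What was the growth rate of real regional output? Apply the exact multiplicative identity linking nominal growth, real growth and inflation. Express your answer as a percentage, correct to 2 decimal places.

6.89%

(1 + g_nom) = (1 + g_real)(1 + π), so g_real = 1.1020 / 1.0310 − 1 = 0.06887.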